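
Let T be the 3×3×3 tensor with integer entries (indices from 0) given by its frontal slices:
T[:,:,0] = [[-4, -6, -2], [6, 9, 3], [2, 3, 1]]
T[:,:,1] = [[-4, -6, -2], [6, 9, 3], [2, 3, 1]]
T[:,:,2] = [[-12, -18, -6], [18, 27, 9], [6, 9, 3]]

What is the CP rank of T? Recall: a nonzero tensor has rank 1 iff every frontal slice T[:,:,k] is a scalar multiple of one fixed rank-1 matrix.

1

Lower bound: T ≠ 0 (e.g. T[0,0,0] = -4), so rank(T) ≥ 1.
Upper bound: the mode-1 fibre T[:,0,0] = [-4, 6, 2] gives a = [2, -3, -1] (primitive direction); the mode-2 fibre T[0,:,0] = [-4, -6, -2] gives b = [2, 3, 1]; then c[k] = T[0,0,k] / (a[0]·b[0]) = [-4, -4, -12] / 4 = [-1, -1, -3].
Expanding [2, -3, -1] ⊗ [2, 3, 1] ⊗ [-1, -1, -3] reproduces all 27 entries of T, so T = [2, -3, -1] ⊗ [2, 3, 1] ⊗ [-1, -1, -3] and rank(T) ≤ 1.
These bounds meet, so rank(T) = 1.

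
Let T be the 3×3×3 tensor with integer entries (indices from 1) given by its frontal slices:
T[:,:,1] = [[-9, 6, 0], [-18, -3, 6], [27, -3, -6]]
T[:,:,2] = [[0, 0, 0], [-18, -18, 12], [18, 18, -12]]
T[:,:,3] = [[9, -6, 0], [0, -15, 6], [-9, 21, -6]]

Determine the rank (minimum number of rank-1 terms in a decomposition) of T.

Lower bound: the mode-3 unfolding of T (rows indexed by k, columns by (i,j) = (1,1), (1,2), (1,3), (2,1), (2,2), (2,3), (3,1), (3,2), (3,3)) is [[-9, 6, 0, -18, -3, 6, 27, -3, -6], [0, 0, 0, -18, -18, 12, 18, 18, -12], [9, -6, 0, 0, -15, 6, -9, 21, -6]].
There the 2×2 minor on rows k ∈ {1, 2}, columns (i,j) ∈ {(1,1), (2,1)} is det [[-9, -18], [0, -18]] = 162 ≠ 0, so this unfolding has rank ≥ 2; CP rank is at least every unfolding rank, so rank(T) ≥ 2. (This is only a lower bound: in general the CP rank may exceed every unfolding rank, so we still need to exhibit 2 rank-1 terms summing to T.)
Upper bound — finding two terms. Write S_k = T[:,:,k] for the frontal slices: S₁ = [[-9, 6, 0], [-18, -3, 6], [27, -3, -6]], S₂ = [[0, 0, 0], [-18, -18, 12], [18, 18, -12]], S₃ = [[9, -6, 0], [0, -15, 6], [-9, 21, -6]].
If T = a₁ ⊗ b₁ ⊗ c₁ + a₂ ⊗ b₂ ⊗ c₂ then each S_k = c₁[k]·a₁b₁ᵀ + c₂[k]·a₂b₂ᵀ. S₁ and S₂ are linearly independent, so a₁b₁ᵀ and a₂b₂ᵀ must span the same plane of matrices: they are the rank-1 matrices of the form x·S₁ + y·S₂.
The 2×2 minor of x·S₁ + y·S₂ on rows {1,2}, columns {1,2} is 135·x² + 270·xy = 135·(x + 2·y)(x), vanishing at (x:y) = (2:-1) and (0:1).
M₁ = 2·S₁ − S₂ = [[-18, 12, 0], [-18, 12, 0], [36, -24, 0]] = (-6)·[1, 1, -2][3, -2, 0]ᵀ and M₂ = S₂ = [[0, 0, 0], [-18, -18, 12], [18, 18, -12]] = (-6)·[0, 1, -1][3, 3, -2]ᵀ, so take a₁ = [1, 1, -2], b₁ = [3, -2, 0], a₂ = [0, 1, -1], b₂ = [3, 3, -2].
Each slice is an integer combination of E₁ = a₁b₁ᵀ and E₂ = a₂b₂ᵀ: S₁ = −3·E₁ − 3·E₂, S₂ = −6·E₂, S₃ = 3·E₁ − 3·E₂; reading off coefficients, c₁ = [-3, 0, 3] and c₂ = [-3, -6, -3].
Hence T = [1, 1, -2] ⊗ [3, -2, 0] ⊗ [-3, 0, 3] + [0, 1, -1] ⊗ [3, 3, -2] ⊗ [-3, -6, -3], so rank(T) ≤ 2.
These bounds meet, so rank(T) = 2.
Check entry T[2,1,2] = -18: (1)·(3)·(0) + (1)·(3)·(-6) = -18.

2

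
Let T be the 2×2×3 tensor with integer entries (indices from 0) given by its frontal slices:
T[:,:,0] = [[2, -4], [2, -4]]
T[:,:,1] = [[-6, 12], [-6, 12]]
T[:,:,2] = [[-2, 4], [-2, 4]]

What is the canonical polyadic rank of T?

1

Lower bound: T ≠ 0 (e.g. T[0,0,0] = 2), so rank(T) ≥ 1.
Upper bound: the mode-1 fibre T[:,0,0] = [2, 2] gives a = [1, 1] (primitive direction); the mode-2 fibre T[0,:,0] = [2, -4] gives b = [1, -2]; then c[k] = T[0,0,k] / (a[0]·b[0]) = [2, -6, -2] / 1 = [2, -6, -2].
Expanding [1, 1] ⊗ [1, -2] ⊗ [2, -6, -2] reproduces all 12 entries of T, so T = [1, 1] ⊗ [1, -2] ⊗ [2, -6, -2] and rank(T) ≤ 1.
These bounds meet, so rank(T) = 1.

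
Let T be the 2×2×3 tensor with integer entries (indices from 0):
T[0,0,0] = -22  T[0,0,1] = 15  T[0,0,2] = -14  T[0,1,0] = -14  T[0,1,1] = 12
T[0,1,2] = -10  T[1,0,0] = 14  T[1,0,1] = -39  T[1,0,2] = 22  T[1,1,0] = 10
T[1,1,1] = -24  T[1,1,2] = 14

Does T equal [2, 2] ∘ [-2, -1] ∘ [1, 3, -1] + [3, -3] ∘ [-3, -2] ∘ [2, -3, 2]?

Yes

Reconstruct entrywise from the claimed factors. For example, T[1,1,0] = 10 and Σₗ aₗ[1]bₗ[1]cₗ[0] = (2)·(-1)·(1) + (-3)·(-2)·(2) = 10; checking all 12 entries, every one matches. The claim holds.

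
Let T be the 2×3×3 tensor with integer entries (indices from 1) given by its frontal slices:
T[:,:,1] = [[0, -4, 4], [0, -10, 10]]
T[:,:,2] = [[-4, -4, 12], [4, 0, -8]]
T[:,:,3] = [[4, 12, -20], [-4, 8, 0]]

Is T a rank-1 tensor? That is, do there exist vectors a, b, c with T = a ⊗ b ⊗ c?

No

The mode-3 unfolding of T (rows indexed by k, columns by (i,j) = (1,1), (1,2), (1,3), (2,1), (2,2), (2,3)) is [[0, -4, 4, 0, -10, 10], [-4, -4, 12, 4, 0, -8], [4, 12, -20, -4, 8, 0]].
There the 3×3 minor on rows k ∈ {1, 2, 3}, columns (i,j) ∈ {(1,1), (1,2), (2,2)} is det [[0, -4, -10], [-4, -4, 0], [4, 12, 8]] = 192 ≠ 0, so this unfolding has rank ≥ 3; CP rank is at least every unfolding rank, so rank(T) ≥ 3.
In particular rank(T) ≥ 3 > 1, so T is not rank-1.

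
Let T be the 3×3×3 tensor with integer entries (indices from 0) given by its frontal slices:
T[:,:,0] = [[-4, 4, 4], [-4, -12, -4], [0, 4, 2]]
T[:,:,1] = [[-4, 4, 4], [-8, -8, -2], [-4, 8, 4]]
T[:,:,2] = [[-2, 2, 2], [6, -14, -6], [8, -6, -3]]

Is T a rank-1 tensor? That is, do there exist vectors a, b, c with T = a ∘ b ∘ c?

No

The mode-2 unfolding of T (rows indexed by j, columns by (i,k) = (0,0), (0,1), (0,2), (1,0), (1,1), (1,2), (2,0), (2,1), (2,2)) is [[-4, -4, -2, -4, -8, 6, 0, -4, 8], [4, 4, 2, -12, -8, -14, 4, 8, -6], [4, 4, 2, -4, -2, -6, 2, 4, -3]].
There the 3×3 minor on rows j ∈ {0, 1, 2}, columns (i,k) ∈ {(0,0), (1,0), (1,1)} is det [[-4, -4, -8], [4, -12, -8], [4, -4, -2]] = -128 ≠ 0, so this unfolding has rank ≥ 3; CP rank is at least every unfolding rank, so rank(T) ≥ 3.
In particular rank(T) ≥ 3 > 1, so T is not rank-1.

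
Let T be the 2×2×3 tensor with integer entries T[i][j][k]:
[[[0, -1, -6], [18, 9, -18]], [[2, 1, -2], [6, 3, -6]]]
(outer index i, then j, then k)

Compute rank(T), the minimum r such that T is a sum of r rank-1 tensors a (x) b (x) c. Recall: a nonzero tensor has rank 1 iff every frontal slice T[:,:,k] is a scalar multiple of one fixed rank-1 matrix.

2

Lower bound: in the mode-2 unfolding of T (rows indexed by j, columns by (i,k)) the 2×2 minor on rows j ∈ {0, 1}, columns (i,k) ∈ {(0,0), (0,1)} is det [[0, -1], [18, 9]] = 18 ≠ 0, so that unfolding has rank ≥ 2 and hence rank(T) ≥ 2 (CP rank is at least every unfolding rank, though it can be larger).
Upper bound: with S_k = T[:,:,k], the two rank-1 terms a₁b₁ᵀ, a₂b₂ᵀ are the rank-1 members of the pencil x·S₀ + y·S₁.
det(x·S₀ + y·S₁) is −36·x² − 42·xy − 12·y² = (-6)·(3·x + 2·y)(2·x + y), vanishing at (x:y) = (2:-3) and (1:-2).
M₁ = 2·S₀ − 3·S₁ = [[3, 9], [1, 3]] = (3, 1)(1, 3)ᵀ and M₂ = S₀ − 2·S₁ = [[2, 0], [0, 0]] = 2·(1, 0)(1, 0)ᵀ, so take a₁ = (3, 1), b₁ = (1, 3), a₂ = (1, 0), b₂ = (1, 0).
Each slice is an integer combination of E₁ = a₁b₁ᵀ and E₂ = a₂b₂ᵀ: S₀ = 2·E₁ − 6·E₂, S₁ = E₁ − 4·E₂, S₂ = −2·E₁; reading off coefficients, c₁ = (2, 1, -2) and c₂ = (-6, -4, 0).
Hence T = (3, 1) (x) (1, 3) (x) (2, 1, -2) + (1, 0) (x) (1, 0) (x) (-6, -4, 0), so rank(T) ≤ 2.
These bounds meet, so rank(T) = 2.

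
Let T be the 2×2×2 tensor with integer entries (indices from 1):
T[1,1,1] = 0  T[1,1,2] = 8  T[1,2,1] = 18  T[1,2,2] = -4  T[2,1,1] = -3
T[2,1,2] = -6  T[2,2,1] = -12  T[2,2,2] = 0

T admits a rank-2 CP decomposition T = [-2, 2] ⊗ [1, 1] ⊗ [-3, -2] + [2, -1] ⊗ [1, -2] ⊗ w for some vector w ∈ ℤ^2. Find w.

w = [-3, 2]

Subtract the known terms from T to get the rank-1 residual R = [2, -1] ⊗ [1, -2] ⊗ w, so R[i,j,k] = a[i]·b[j]·w[k]. Pick indices with nonzero a[1]·b[1] = (2)·(1) = 2. Only the fibre through (1,1,·) is needed: R[1,1,:] = T[1,1,:] − Σₗ aₗ[1]bₗ[1]cₗ = [0, 8] − (-2)·(1)·[-3, -2] = [-6, 4]. Then w[k] = R[1,1,k] / 2 for each k, giving w = [-6, 4] / 2 = [-3, 2].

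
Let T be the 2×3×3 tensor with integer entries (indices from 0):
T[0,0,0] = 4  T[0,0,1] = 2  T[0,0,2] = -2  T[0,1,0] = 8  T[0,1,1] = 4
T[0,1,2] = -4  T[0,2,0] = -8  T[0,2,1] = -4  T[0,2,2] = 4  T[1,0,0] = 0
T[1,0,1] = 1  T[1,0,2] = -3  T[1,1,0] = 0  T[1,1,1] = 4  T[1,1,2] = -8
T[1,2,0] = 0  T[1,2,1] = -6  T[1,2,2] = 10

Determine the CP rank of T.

Lower bound: the mode-3 unfolding of T (rows indexed by k, columns by (i,j) = (0,0), (0,1), (0,2), (1,0), (1,1), (1,2)) is [[4, 8, -8, 0, 0, 0], [2, 4, -4, 1, 4, -6], [-2, -4, 4, -3, -8, 10]].
There the 3×3 minor on rows k ∈ {0, 1, 2}, columns (i,j) ∈ {(0,0), (1,0), (1,1)} is det [[4, 0, 0], [2, 1, 4], [-2, -3, -8]] = 16 ≠ 0, so this unfolding has rank ≥ 3; CP rank is at least every unfolding rank, so rank(T) ≥ 3. (Unfolding ranks only ever bound the CP rank from below — rank(T) can be strictly larger than all of them — so the matching upper bound has to come from an explicit 3-term decomposition.)
Upper bound: T is a sum of 3 rank-1 terms, T = (0, 1) ⊗ (0, 1, -2) ⊗ (0, 2, -2) + (0, 1) ⊗ (1, 2, -2) ⊗ (2, 2, -4) + (2, -1) ⊗ (1, 2, -2) ⊗ (2, 1, -1) (one valid choice — decompositions are not unique — normalised so each a, b is primitive with positive first nonzero entry; check it by expanding all entries), so rank(T) ≤ 3.
These bounds meet, so rank(T) = 3.
Check entry T[0,2,0] = -8: (0)·(-2)·(0) + (0)·(-2)·(2) + (2)·(-2)·(2) = -8.

3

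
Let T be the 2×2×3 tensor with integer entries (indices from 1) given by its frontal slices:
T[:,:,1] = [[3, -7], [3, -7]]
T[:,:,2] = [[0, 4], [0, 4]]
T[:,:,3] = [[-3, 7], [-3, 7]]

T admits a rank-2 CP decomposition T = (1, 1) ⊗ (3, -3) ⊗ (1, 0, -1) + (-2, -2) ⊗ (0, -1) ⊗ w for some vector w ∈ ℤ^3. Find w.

w = (-2, 2, 2)

Subtract the known terms from T to get the rank-1 residual R = (-2, -2) ⊗ (0, -1) ⊗ w, so R[i,j,k] = a[i]·b[j]·w[k]. Pick indices with nonzero a[1]·b[2] = (-2)·(-1) = 2. Only the fibre through (1,2,·) is needed: R[1,2,:] = T[1,2,:] − Σₗ aₗ[1]bₗ[2]cₗ = [-7, 4, 7] − (1)·(-3)·(1, 0, -1) = [-4, 4, 4]. Then w[k] = R[1,2,k] / 2 for each k, giving w = [-4, 4, 4] / 2 = (-2, 2, 2).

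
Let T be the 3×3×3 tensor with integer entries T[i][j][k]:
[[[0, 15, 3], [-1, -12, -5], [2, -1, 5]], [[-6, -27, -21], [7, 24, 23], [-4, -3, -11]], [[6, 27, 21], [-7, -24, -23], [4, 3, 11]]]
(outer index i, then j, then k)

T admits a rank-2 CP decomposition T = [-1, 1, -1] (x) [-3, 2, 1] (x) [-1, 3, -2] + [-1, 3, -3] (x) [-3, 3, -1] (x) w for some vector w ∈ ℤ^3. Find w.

Subtract the known terms from T to get the rank-1 residual R = [-1, 3, -3] (x) [-3, 3, -1] (x) w, so R[i,j,k] = a[i]·b[j]·w[k]. Pick indices with nonzero a[0]·b[0] = (-1)·(-3) = 3. Only the fibre through (0,0,·) is needed: R[0,0,:] = T[0,0,:] − Σₗ aₗ[0]bₗ[0]cₗ = [0, 15, 3] − (-1)·(-3)·[-1, 3, -2] = [3, 6, 9]. Then w[k] = R[0,0,k] / 3 for each k, giving w = [3, 6, 9] / 3 = [1, 2, 3].

w = [1, 2, 3]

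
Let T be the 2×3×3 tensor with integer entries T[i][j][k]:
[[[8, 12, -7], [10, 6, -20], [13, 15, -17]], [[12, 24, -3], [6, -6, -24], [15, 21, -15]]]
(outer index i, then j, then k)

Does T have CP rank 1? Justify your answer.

The mode-1 unfolding of T (rows indexed by i, columns by (j,k) = (0,0), (0,1), (0,2), (1,0), (1,1), (1,2), (2,0), (2,1), (2,2)) is [[8, 12, -7, 10, 6, -20, 13, 15, -17], [12, 24, -3, 6, -6, -24, 15, 21, -15]].
There the 2×2 minor on rows i ∈ {0, 1}, columns (j,k) ∈ {(0,0), (0,1)} is det [[8, 12], [12, 24]] = 48 ≠ 0, so this unfolding has rank ≥ 2; CP rank is at least every unfolding rank, so rank(T) ≥ 2.
In particular rank(T) ≥ 2 > 1, so T is not rank-1.

No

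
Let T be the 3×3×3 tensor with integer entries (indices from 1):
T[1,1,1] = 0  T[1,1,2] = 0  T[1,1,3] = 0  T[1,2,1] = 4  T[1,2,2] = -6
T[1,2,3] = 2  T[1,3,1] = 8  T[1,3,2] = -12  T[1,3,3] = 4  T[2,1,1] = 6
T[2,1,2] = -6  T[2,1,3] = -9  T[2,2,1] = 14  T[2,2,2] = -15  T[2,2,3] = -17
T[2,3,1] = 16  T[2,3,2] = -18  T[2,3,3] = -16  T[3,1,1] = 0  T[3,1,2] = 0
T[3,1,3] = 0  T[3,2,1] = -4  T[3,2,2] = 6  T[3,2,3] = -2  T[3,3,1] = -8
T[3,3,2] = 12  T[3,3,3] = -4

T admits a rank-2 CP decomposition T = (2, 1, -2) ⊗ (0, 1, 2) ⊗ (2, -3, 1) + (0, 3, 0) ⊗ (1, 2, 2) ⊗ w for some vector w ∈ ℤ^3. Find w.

w = (2, -2, -3)

Subtract the known terms from T to get the rank-1 residual R = (0, 3, 0) ⊗ (1, 2, 2) ⊗ w, so R[i,j,k] = a[i]·b[j]·w[k]. Pick indices with nonzero a[2]·b[1] = (3)·(1) = 3. Only the fibre through (2,1,·) is needed: R[2,1,:] = T[2,1,:] − Σₗ aₗ[2]bₗ[1]cₗ = [6, -6, -9] − (1)·(0)·(2, -3, 1) = [6, -6, -9]. Then w[k] = R[2,1,k] / 3 for each k, giving w = [6, -6, -9] / 3 = (2, -2, -3).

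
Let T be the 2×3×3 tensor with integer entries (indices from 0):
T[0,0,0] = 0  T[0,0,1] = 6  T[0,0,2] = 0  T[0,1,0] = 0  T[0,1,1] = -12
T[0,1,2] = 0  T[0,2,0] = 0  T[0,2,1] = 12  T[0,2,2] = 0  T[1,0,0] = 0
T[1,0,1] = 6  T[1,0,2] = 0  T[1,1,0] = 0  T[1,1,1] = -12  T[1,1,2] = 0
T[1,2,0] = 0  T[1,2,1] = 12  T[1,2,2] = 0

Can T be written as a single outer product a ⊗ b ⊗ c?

If T = a ⊗ b ⊗ c then every fibre of T is a multiple of the corresponding factor, so read the factors off the fibres through the nonzero entry T[0,0,1] = 6.
The mode-1 fibre T[:,0,1] = [6, 6] gives a = [1, 1] (primitive direction); the mode-2 fibre T[0,:,1] = [6, -12, 12] gives b = [1, -2, 2]; then c[k] = T[0,0,k] / (a[0]·b[0]) = [0, 6, 0] / 1 = [0, 6, 0].
Expanding [1, 1] ⊗ [1, -2, 2] ⊗ [0, 6, 0] reproduces all 18 entries of T, so T = [1, 1] ⊗ [1, -2, 2] ⊗ [0, 6, 0] and rank(T) ≤ 1.
Equivalently every frontal slice T[:,:,k] is c[k] times the rank-1 matrix [1, 1] ⊗ [1, -2, 2]. So T has rank 1 (it is nonzero).

Yes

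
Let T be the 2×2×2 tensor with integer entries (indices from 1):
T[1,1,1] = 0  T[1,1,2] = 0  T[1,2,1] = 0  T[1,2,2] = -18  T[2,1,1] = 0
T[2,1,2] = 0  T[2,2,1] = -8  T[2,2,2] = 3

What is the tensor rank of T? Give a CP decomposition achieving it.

Lower bound: the mode-3 unfolding of T (rows indexed by k, columns by (i,j) = (1,1), (1,2), (2,1), (2,2)) is [[0, 0, 0, -8], [0, -18, 0, 3]].
There the 2×2 minor on rows k ∈ {1, 2}, columns (i,j) ∈ {(1,2), (2,2)} is det [[0, -8], [-18, 3]] = -144 ≠ 0, so this unfolding has rank ≥ 2; CP rank is at least every unfolding rank, so rank(T) ≥ 2. (This is only a lower bound: in general the CP rank may exceed every unfolding rank, so we still need to exhibit 2 rank-1 terms summing to T.)
Upper bound — finding two terms. Every mode-2 slice of T is a multiple of one matrix: T[:,j,:] = b[j]·M with b = [0, 1] and M = [[0, -18], [-8, 3]] (rows indexed by i, columns by k). So it suffices to write M as a sum of two rank-1 matrices.
Splitting M by its rows (i = 1, 2), M = [1, 0][0, -18]ᵀ + [0, 1][-8, 3]ᵀ.
Hence T = [1, 0] ⊗ [0, 1] ⊗ [0, -18] + [0, 1] ⊗ [0, 1] ⊗ [-8, 3], so rank(T) ≤ 2.
These bounds meet, so rank(T) = 2.
Check entry T[1,1,2] = 0: (1)·(0)·(-18) + (0)·(0)·(3) = 0.

rank(T) = 2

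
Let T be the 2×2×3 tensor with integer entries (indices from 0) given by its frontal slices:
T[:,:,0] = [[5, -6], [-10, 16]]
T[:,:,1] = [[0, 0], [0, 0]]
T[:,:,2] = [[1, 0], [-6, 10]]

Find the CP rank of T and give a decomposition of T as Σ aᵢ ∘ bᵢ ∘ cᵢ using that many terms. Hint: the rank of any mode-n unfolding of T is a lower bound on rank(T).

rank(T) = 2

Lower bound: the mode-3 unfolding of T (rows indexed by k, columns by (i,j) = (0,0), (0,1), (1,0), (1,1)) is [[5, -6, -10, 16], [0, 0, 0, 0], [1, 0, -6, 10]].
There the 2×2 minor on rows k ∈ {0, 2}, columns (i,j) ∈ {(0,0), (0,1)} is det [[5, -6], [1, 0]] = 6 ≠ 0, so this unfolding has rank ≥ 2; CP rank is at least every unfolding rank, so rank(T) ≥ 2. (This is only a lower bound: in general the CP rank may exceed every unfolding rank, so we still need to exhibit 2 rank-1 terms summing to T.)
Upper bound — finding two terms. Write S_k = T[:,:,k] for the frontal slices: S₀ = [[5, -6], [-10, 16]], S₁ = [[0, 0], [0, 0]], S₂ = [[1, 0], [-6, 10]].
If T = a₁ ∘ b₁ ∘ c₁ + a₂ ∘ b₂ ∘ c₂ then each S_k = c₁[k]·a₁b₁ᵀ + c₂[k]·a₂b₂ᵀ. S₀ and S₂ are linearly independent, so a₁b₁ᵀ and a₂b₂ᵀ must span the same plane of matrices: they are the rank-1 matrices of the form x·S₀ + y·S₂.
det(x·S₀ + y·S₂) is 20·x² + 30·xy + 10·y² = 10·(x + y)(2·x + y), vanishing at (x:y) = (1:-1) and (1:-2).
M₁ = S₀ − S₂ = [[4, -6], [-4, 6]] = 2·[1, -1][2, -3]ᵀ and M₂ = S₀ − 2·S₂ = [[3, -6], [2, -4]] = [3, 2][1, -2]ᵀ, so take a₁ = [1, -1], b₁ = [2, -3], a₂ = [3, 2], b₂ = [1, -2].
Each slice is an integer combination of E₁ = a₁b₁ᵀ and E₂ = a₂b₂ᵀ: S₀ = 4·E₁ − E₂, S₁ = 0, S₂ = 2·E₁ − E₂; reading off coefficients, c₁ = [4, 0, 2] and c₂ = [-1, 0, -1].
Hence T = [1, -1] ∘ [2, -3] ∘ [4, 0, 2] + [3, 2] ∘ [1, -2] ∘ [-1, 0, -1], so rank(T) ≤ 2.
These bounds meet, so rank(T) = 2.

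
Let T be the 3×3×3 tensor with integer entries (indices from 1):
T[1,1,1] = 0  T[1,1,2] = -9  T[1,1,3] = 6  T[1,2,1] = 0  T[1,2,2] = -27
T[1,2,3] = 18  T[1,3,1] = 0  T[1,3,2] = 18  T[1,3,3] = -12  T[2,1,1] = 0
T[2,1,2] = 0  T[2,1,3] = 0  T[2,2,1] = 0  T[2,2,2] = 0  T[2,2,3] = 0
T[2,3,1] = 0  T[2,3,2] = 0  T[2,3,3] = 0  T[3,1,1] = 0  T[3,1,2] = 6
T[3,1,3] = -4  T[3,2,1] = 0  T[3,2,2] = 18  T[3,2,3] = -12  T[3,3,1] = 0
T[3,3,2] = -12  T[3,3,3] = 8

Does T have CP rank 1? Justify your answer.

Yes

If T = a ⊗ b ⊗ c then every fibre of T is a multiple of the corresponding factor, so read the factors off the fibres through the nonzero entry T[1,1,2] = -9.
The mode-1 fibre T[:,1,2] = [-9, 0, 6] gives a = (3, 0, -2) (primitive direction); the mode-2 fibre T[1,:,2] = [-9, -27, 18] gives b = (1, 3, -2); then c[k] = T[1,1,k] / (a[1]·b[1]) = [0, -9, 6] / 3 = (0, -3, 2).
Expanding (3, 0, -2) ⊗ (1, 3, -2) ⊗ (0, -3, 2) reproduces all 27 entries of T, so T = (3, 0, -2) ⊗ (1, 3, -2) ⊗ (0, -3, 2) and rank(T) ≤ 1.
Equivalently every frontal slice T[:,:,k] is c[k] times the rank-1 matrix (3, 0, -2) ⊗ (1, 3, -2). So T has rank 1 (it is nonzero).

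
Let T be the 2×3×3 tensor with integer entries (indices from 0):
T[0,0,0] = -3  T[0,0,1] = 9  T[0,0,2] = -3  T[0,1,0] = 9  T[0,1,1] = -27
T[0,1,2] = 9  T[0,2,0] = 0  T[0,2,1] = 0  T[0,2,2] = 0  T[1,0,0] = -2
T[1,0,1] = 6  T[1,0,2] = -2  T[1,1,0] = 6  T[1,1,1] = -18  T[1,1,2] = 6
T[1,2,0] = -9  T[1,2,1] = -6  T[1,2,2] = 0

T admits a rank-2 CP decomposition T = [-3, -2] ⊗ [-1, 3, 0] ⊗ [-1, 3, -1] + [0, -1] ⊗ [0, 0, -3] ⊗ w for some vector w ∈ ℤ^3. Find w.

Subtract the known terms from T to get the rank-1 residual R = [0, -1] ⊗ [0, 0, -3] ⊗ w, so R[i,j,k] = a[i]·b[j]·w[k]. Pick indices with nonzero a[1]·b[2] = (-1)·(-3) = 3. Only the fibre through (1,2,·) is needed: R[1,2,:] = T[1,2,:] − Σₗ aₗ[1]bₗ[2]cₗ = [-9, -6, 0] − (-2)·(0)·[-1, 3, -1] = [-9, -6, 0]. Then w[k] = R[1,2,k] / 3 for each k, giving w = [-9, -6, 0] / 3 = [-3, -2, 0].

w = [-3, -2, 0]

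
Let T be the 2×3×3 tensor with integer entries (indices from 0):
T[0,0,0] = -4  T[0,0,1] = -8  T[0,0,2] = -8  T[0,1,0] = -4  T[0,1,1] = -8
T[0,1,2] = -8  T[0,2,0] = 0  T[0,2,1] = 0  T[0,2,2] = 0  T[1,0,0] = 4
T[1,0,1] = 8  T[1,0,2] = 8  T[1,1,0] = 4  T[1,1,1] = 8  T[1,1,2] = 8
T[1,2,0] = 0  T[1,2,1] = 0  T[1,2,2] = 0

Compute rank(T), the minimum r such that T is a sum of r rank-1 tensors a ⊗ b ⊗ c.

1

Lower bound: T ≠ 0 (e.g. T[0,0,0] = -4), so rank(T) ≥ 1.
Upper bound: if T = a ⊗ b ⊗ c then every fibre of T is a multiple of the corresponding factor, so read the factors off the fibres through the nonzero entry T[0,0,0] = -4.
The mode-1 fibre T[:,0,0] = [-4, 4] gives a = [1, -1] (primitive direction); the mode-2 fibre T[0,:,0] = [-4, -4, 0] gives b = [1, 1, 0]; then c[k] = T[0,0,k] / (a[0]·b[0]) = [-4, -8, -8] / 1 = [-4, -8, -8].
Expanding [1, -1] ⊗ [1, 1, 0] ⊗ [-4, -8, -8] reproduces all 18 entries of T, so T = [1, -1] ⊗ [1, 1, 0] ⊗ [-4, -8, -8] and rank(T) ≤ 1.
These bounds meet, so rank(T) = 1.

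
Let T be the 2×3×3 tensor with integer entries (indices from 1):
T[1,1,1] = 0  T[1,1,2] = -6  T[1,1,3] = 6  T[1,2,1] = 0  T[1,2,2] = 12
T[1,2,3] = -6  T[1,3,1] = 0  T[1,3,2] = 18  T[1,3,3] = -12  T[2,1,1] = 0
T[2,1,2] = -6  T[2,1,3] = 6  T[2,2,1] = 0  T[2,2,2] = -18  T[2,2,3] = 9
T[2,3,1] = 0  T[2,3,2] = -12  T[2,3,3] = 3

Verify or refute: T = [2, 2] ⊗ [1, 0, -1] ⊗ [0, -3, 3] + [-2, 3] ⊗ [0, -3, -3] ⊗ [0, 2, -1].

Reconstruct entrywise from the claimed factors. For example, T[1,2,2] = 12 and Σₗ aₗ[1]bₗ[2]cₗ[2] = (2)·(0)·(-3) + (-2)·(-3)·(2) = 12; checking all 18 entries, every one matches. The claim holds.

Yes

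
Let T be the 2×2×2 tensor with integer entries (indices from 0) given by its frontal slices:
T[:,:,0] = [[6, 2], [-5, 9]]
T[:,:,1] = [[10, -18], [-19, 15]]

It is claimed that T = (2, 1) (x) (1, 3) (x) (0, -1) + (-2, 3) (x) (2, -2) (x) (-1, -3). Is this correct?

Reconstruct entry (0,0,0) from the claimed factors: Σₗ aₗ[0]bₗ[0]cₗ[0] = (2)·(1)·(0) + (-2)·(2)·(-1) = 4, but T[0,0,0] = 6. The claim is false.

No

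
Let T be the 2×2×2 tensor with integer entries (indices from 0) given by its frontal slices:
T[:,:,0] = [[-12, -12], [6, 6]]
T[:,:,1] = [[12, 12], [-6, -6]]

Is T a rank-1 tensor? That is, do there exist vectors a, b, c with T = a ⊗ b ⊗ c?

If T = a ⊗ b ⊗ c then every fibre of T is a multiple of the corresponding factor, so read the factors off the fibres through the nonzero entry T[0,0,0] = -12.
The mode-1 fibre T[:,0,0] = [-12, 6] gives a = [2, -1] (primitive direction); the mode-2 fibre T[0,:,0] = [-12, -12] gives b = [1, 1]; then c[k] = T[0,0,k] / (a[0]·b[0]) = [-12, 12] / 2 = [-6, 6].
Expanding [2, -1] ⊗ [1, 1] ⊗ [-6, 6] reproduces all 8 entries of T, so T = [2, -1] ⊗ [1, 1] ⊗ [-6, 6] and rank(T) ≤ 1.
Equivalently every frontal slice T[:,:,k] is c[k] times the rank-1 matrix [2, -1] ⊗ [1, 1]. So T has rank 1 (it is nonzero).

Yes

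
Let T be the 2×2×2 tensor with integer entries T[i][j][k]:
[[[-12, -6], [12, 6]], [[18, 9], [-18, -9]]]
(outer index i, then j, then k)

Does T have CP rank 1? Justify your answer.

If T = a ⊗ b ⊗ c then every fibre of T is a multiple of the corresponding factor, so read the factors off the fibres through the nonzero entry T[0,0,0] = -12.
The mode-1 fibre T[:,0,0] = [-12, 18] gives a = (2, -3) (primitive direction); the mode-2 fibre T[0,:,0] = [-12, 12] gives b = (1, -1); then c[k] = T[0,0,k] / (a[0]·b[0]) = [-12, -6] / 2 = (-6, -3).
Expanding (2, -3) ⊗ (1, -1) ⊗ (-6, -3) reproduces all 8 entries of T, so T = (2, -3) ⊗ (1, -1) ⊗ (-6, -3) and rank(T) ≤ 1.
Equivalently every frontal slice T[:,:,k] is c[k] times the rank-1 matrix (2, -3) ⊗ (1, -1). So T has rank 1 (it is nonzero).

Yes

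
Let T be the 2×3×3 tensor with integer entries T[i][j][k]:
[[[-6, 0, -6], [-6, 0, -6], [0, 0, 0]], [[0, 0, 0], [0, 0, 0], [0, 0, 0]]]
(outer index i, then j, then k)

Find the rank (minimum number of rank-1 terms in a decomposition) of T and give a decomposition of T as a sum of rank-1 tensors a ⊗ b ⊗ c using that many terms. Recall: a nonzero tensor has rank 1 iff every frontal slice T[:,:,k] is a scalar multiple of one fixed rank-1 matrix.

Lower bound: T ≠ 0 (e.g. T[0,0,0] = -6), so rank(T) ≥ 1.
Upper bound: if T = a ⊗ b ⊗ c then every fibre of T is a multiple of the corresponding factor, so read the factors off the fibres through the nonzero entry T[0,0,0] = -6.
The mode-1 fibre T[:,0,0] = [-6, 0] gives a = (1, 0) (primitive direction); the mode-2 fibre T[0,:,0] = [-6, -6, 0] gives b = (1, 1, 0); then c[k] = T[0,0,k] / (a[0]·b[0]) = [-6, 0, -6] / 1 = (-6, 0, -6).
Expanding (1, 0) ⊗ (1, 1, 0) ⊗ (-6, 0, -6) reproduces all 18 entries of T, so T = (1, 0) ⊗ (1, 1, 0) ⊗ (-6, 0, -6) and rank(T) ≤ 1.
These bounds meet, so rank(T) = 1.

rank(T) = 1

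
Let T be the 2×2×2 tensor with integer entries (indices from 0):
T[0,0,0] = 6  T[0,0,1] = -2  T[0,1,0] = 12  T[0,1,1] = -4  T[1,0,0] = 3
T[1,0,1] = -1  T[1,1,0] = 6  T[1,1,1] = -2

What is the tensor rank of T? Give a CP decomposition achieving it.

Lower bound: T ≠ 0 (e.g. T[0,0,0] = 6), so rank(T) ≥ 1.
Upper bound: if T = a ⊗ b ⊗ c then every fibre of T is a multiple of the corresponding factor, so read the factors off the fibres through the nonzero entry T[0,0,0] = 6.
The mode-1 fibre T[:,0,0] = [6, 3] gives a = [2, 1] (primitive direction); the mode-2 fibre T[0,:,0] = [6, 12] gives b = [1, 2]; then c[k] = T[0,0,k] / (a[0]·b[0]) = [6, -2] / 2 = [3, -1].
Expanding [2, 1] ⊗ [1, 2] ⊗ [3, -1] reproduces all 8 entries of T, so T = [2, 1] ⊗ [1, 2] ⊗ [3, -1] and rank(T) ≤ 1.
These bounds meet, so rank(T) = 1.

rank(T) = 1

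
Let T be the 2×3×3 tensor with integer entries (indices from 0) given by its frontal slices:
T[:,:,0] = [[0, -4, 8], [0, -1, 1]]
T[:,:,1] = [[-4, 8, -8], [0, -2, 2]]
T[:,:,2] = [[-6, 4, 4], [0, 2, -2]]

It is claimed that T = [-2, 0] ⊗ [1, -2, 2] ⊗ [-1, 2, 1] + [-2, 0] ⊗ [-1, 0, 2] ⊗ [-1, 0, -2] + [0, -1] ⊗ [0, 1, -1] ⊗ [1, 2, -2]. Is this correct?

Reconstruct entrywise from the claimed factors. For example, T[1,2,0] = 1 and Σₗ aₗ[1]bₗ[2]cₗ[0] = (0)·(2)·(-1) + (0)·(2)·(-1) + (-1)·(-1)·(1) = 1; checking all 18 entries, every one matches. The claim holds.

Yes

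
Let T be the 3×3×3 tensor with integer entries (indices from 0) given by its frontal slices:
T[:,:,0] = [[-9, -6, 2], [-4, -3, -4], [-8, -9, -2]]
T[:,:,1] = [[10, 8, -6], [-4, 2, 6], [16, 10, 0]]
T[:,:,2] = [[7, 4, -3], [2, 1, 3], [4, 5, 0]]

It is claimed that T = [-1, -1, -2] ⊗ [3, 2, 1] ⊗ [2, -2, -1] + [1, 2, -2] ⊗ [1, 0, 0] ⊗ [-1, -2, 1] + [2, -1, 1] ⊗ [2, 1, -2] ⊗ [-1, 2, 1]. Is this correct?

Reconstruct entry (0,0,0) from the claimed factors: Σₗ aₗ[0]bₗ[0]cₗ[0] = (-1)·(3)·(2) + (1)·(1)·(-1) + (2)·(2)·(-1) = -11, but T[0,0,0] = -9. The claim is false.

No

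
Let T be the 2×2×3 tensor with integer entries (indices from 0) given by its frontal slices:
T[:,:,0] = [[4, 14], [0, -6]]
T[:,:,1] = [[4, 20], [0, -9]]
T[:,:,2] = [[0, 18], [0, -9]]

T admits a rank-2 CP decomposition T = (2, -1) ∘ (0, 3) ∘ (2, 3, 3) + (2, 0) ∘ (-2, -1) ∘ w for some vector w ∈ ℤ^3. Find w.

w = (-1, -1, 0)

Subtract the known terms from T to get the rank-1 residual R = (2, 0) ∘ (-2, -1) ∘ w, so R[i,j,k] = a[i]·b[j]·w[k]. Pick indices with nonzero a[0]·b[0] = (2)·(-2) = -4. Only the fibre through (0,0,·) is needed: R[0,0,:] = T[0,0,:] − Σₗ aₗ[0]bₗ[0]cₗ = [4, 4, 0] − (2)·(0)·(2, 3, 3) = [4, 4, 0]. Then w[k] = R[0,0,k] / -4 for each k, giving w = [4, 4, 0] / -4 = (-1, -1, 0).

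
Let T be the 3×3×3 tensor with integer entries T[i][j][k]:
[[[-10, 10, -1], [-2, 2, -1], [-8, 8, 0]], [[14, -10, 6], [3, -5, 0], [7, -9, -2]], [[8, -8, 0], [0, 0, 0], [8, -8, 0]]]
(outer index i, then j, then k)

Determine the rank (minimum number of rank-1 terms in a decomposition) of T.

Lower bound: the mode-2 unfolding of T (rows indexed by j, columns by (i,k) = (0,0), (0,1), (0,2), (1,0), (1,1), (1,2), (2,0), (2,1), (2,2)) is [[-10, 10, -1, 14, -10, 6, 8, -8, 0], [-2, 2, -1, 3, -5, 0, 0, 0, 0], [-8, 8, 0, 7, -9, -2, 8, -8, 0]].
There the 3×3 minor on rows j ∈ {0, 1, 2}, columns (i,k) ∈ {(0,0), (0,2), (1,0)} is det [[-10, -1, 14], [-2, -1, 3], [-8, 0, 7]] = -32 ≠ 0, so this unfolding has rank ≥ 3; CP rank is at least every unfolding rank, so rank(T) ≥ 3. (Unfolding ranks only ever bound the CP rank from below — rank(T) can be strictly larger than all of them — so the matching upper bound has to come from an explicit 3-term decomposition.)
Upper bound: T is a sum of 3 rank-1 terms, T = [0, 1, 0] ⊗ [2, -1, -1] ⊗ [1, 1, 2] + [1, -2, 0] ⊗ [1, 1, 0] ⊗ [-2, 2, -1] + [1, -1, -1] ⊗ [1, 0, 1] ⊗ [-8, 8, 0] (one valid choice — decompositions are not unique — normalised so each a, b is primitive with positive first nonzero entry; check it by expanding all entries), so rank(T) ≤ 3.
These bounds meet, so rank(T) = 3.

3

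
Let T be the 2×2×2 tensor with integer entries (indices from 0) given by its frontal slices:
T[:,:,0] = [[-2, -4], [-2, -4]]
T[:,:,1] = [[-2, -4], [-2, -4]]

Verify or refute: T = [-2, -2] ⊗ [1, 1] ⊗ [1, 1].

No

Reconstruct entry (0,1,0) from the claimed factors: Σₗ aₗ[0]bₗ[1]cₗ[0] = (-2)·(1)·(1) = -2, but T[0,1,0] = -4. The claim is false.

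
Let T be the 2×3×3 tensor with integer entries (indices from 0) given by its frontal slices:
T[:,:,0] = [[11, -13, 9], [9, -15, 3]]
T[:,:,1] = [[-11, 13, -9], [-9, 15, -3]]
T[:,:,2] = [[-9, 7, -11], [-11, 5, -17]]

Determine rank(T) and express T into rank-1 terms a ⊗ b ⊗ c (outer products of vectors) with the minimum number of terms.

rank(T) = 2

Lower bound: the mode-3 unfolding of T (rows indexed by k, columns by (i,j) = (0,0), (0,1), (0,2), (1,0), (1,1), (1,2)) is [[11, -13, 9, 9, -15, 3], [-11, 13, -9, -9, 15, -3], [-9, 7, -11, -11, 5, -17]].
There the 2×2 minor on rows k ∈ {0, 2}, columns (i,j) ∈ {(0,0), (0,1)} is det [[11, -13], [-9, 7]] = -40 ≠ 0, so this unfolding has rank ≥ 2; CP rank is at least every unfolding rank, so rank(T) ≥ 2. (Flattening ranks never certify an upper bound on CP rank; for that we must actually write T with 2 rank-1 terms.)
Upper bound — finding two terms. Write S_k = T[:,:,k] for the frontal slices: S₀ = [[11, -13, 9], [9, -15, 3]], S₁ = [[-11, 13, -9], [-9, 15, -3]], S₂ = [[-9, 7, -11], [-11, 5, -17]].
If T = a₁ ⊗ b₁ ⊗ c₁ + a₂ ⊗ b₂ ⊗ c₂ then each S_k = c₁[k]·a₁b₁ᵀ + c₂[k]·a₂b₂ᵀ. S₀ and S₂ are linearly independent, so a₁b₁ᵀ and a₂b₂ᵀ must span the same plane of matrices: they are the rank-1 matrices of the form x·S₀ + y·S₂.
The 2×2 minor of x·S₀ + y·S₂ on rows {0,1}, columns {0,1} is −48·x² − 16·xy + 32·y² = (-16)·(3·x − 2·y)(x + y), vanishing at (x:y) = (2:3) and (1:-1).
M₁ = 2·S₀ + 3·S₂ = [[-5, -5, -15], [-15, -15, -45]] = (-5)·[1, 3][1, 1, 3]ᵀ and M₂ = S₀ − S₂ = [[20, -20, 20], [20, -20, 20]] = 20·[1, 1][1, -1, 1]ᵀ, so take a₁ = [1, 3], b₁ = [1, 1, 3], a₂ = [1, 1], b₂ = [1, -1, 1].
Each slice is an integer combination of E₁ = a₁b₁ᵀ and E₂ = a₂b₂ᵀ: S₀ = −E₁ + 12·E₂, S₁ = E₁ − 12·E₂, S₂ = −E₁ − 8·E₂; reading off coefficients, c₁ = [-1, 1, -1] and c₂ = [12, -12, -8].
Hence T = [1, 3] ⊗ [1, 1, 3] ⊗ [-1, 1, -1] + [1, 1] ⊗ [1, -1, 1] ⊗ [12, -12, -8], so rank(T) ≤ 2.
These bounds meet, so rank(T) = 2.
Check entry T[0,0,2] = -9: (1)·(1)·(-1) + (1)·(1)·(-8) = -9.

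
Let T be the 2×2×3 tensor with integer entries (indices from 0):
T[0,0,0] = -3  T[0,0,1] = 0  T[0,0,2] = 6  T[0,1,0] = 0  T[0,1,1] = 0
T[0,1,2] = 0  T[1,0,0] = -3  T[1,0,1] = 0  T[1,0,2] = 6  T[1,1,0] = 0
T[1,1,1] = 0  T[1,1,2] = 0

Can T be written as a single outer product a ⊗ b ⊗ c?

Yes

If T = a ⊗ b ⊗ c then every fibre of T is a multiple of the corresponding factor, so read the factors off the fibres through the nonzero entry T[0,0,0] = -3.
The mode-1 fibre T[:,0,0] = [-3, -3] gives a = [1, 1] (primitive direction); the mode-2 fibre T[0,:,0] = [-3, 0] gives b = [1, 0]; then c[k] = T[0,0,k] / (a[0]·b[0]) = [-3, 0, 6] / 1 = [-3, 0, 6].
Expanding [1, 1] ⊗ [1, 0] ⊗ [-3, 0, 6] reproduces all 12 entries of T, so T = [1, 1] ⊗ [1, 0] ⊗ [-3, 0, 6] and rank(T) ≤ 1.
Equivalently every frontal slice T[:,:,k] is c[k] times the rank-1 matrix [1, 1] ⊗ [1, 0]. So T has rank 1 (it is nonzero).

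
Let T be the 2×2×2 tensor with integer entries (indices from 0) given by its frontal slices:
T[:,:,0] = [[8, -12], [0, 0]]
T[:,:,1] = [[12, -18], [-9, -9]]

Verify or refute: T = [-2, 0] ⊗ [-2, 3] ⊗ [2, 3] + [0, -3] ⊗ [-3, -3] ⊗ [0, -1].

Yes

Reconstruct entrywise from the claimed factors. For example, T[0,1,0] = -12 and Σₗ aₗ[0]bₗ[1]cₗ[0] = (-2)·(3)·(2) + (0)·(-3)·(0) = -12; checking all 8 entries, every one matches. The claim holds.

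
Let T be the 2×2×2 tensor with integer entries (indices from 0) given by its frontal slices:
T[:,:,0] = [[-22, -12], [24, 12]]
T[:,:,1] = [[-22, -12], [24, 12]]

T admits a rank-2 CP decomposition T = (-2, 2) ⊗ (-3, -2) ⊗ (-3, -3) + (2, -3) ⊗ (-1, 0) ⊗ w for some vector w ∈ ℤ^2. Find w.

Subtract the known terms from T to get the rank-1 residual R = (2, -3) ⊗ (-1, 0) ⊗ w, so R[i,j,k] = a[i]·b[j]·w[k]. Pick indices with nonzero a[0]·b[0] = (2)·(-1) = -2. Only the fibre through (0,0,·) is needed: R[0,0,:] = T[0,0,:] − Σₗ aₗ[0]bₗ[0]cₗ = [-22, -22] − (-2)·(-3)·(-3, -3) = [-4, -4]. Then w[k] = R[0,0,k] / -2 for each k, giving w = [-4, -4] / -2 = (2, 2).

w = (2, 2)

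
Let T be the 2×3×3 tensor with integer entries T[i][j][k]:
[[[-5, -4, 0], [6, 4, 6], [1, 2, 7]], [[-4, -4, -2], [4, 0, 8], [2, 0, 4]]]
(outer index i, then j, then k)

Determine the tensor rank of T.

3

Lower bound: in the mode-3 unfolding of T (rows indexed by k, columns by (i,j)) the 3×3 minor on rows k ∈ {0, 1, 2}, columns (i,j) ∈ {(0,0), (0,1), (0,2)} is det [[-5, 6, 1], [-4, 4, 2], [0, 6, 7]] = 64 ≠ 0, so that unfolding has rank ≥ 3 and hence rank(T) ≥ 3 (CP rank is at least every unfolding rank, though it can be larger).
Upper bound: T is a sum of 3 rank-1 terms, T = [1, 0] ⊗ [1, 0, 2] ⊗ [-1, 0, 2] + [1, 1] ⊗ [1, -2, -1] ⊗ [-4, -4, -2] + [1, 2] ⊗ [0, 2, 1] ⊗ [-1, -2, 1] (one valid choice — decompositions are not unique — normalised so each a, b is primitive with positive first nonzero entry; check it by expanding all entries), so rank(T) ≤ 3.
These bounds meet, so rank(T) = 3.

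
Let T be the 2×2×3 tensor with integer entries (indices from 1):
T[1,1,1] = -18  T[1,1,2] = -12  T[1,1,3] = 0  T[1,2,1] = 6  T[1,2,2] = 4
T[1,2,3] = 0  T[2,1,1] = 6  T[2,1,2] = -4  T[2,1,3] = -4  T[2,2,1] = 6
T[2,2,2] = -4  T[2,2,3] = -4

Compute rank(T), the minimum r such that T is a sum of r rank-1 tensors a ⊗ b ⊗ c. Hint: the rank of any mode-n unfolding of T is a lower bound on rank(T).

2

Lower bound: the mode-2 unfolding of T (rows indexed by j, columns by (i,k) = (1,1), (1,2), (1,3), (2,1), (2,2), (2,3)) is [[-18, -12, 0, 6, -4, -4], [6, 4, 0, 6, -4, -4]].
There the 2×2 minor on rows j ∈ {1, 2}, columns (i,k) ∈ {(1,1), (2,1)} is det [[-18, 6], [6, 6]] = -144 ≠ 0, so this unfolding has rank ≥ 2; CP rank is at least every unfolding rank, so rank(T) ≥ 2. (Flattening ranks never certify an upper bound on CP rank; for that we must actually write T with 2 rank-1 terms.)
Upper bound — finding two terms. Write S_k = T[:,:,k] for the frontal slices: S₁ = [[-18, 6], [6, 6]], S₂ = [[-12, 4], [-4, -4]], S₃ = [[0, 0], [-4, -4]].
If T = a₁ ⊗ b₁ ⊗ c₁ + a₂ ⊗ b₂ ⊗ c₂ then each S_k = c₁[k]·a₁b₁ᵀ + c₂[k]·a₂b₂ᵀ. S₁ and S₂ are linearly independent, so a₁b₁ᵀ and a₂b₂ᵀ must span the same plane of matrices: they are the rank-1 matrices of the form x·S₁ + y·S₂.
det(x·S₁ + y·S₂) is −144·x² + 64·y² = (-16)·(3·x − 2·y)(3·x + 2·y), vanishing at (x:y) = (2:3) and (2:-3).
M₁ = 2·S₁ + 3·S₂ = [[-72, 24], [0, 0]] = (-24)·(1, 0)(3, -1)ᵀ and M₂ = 2·S₁ − 3·S₂ = [[0, 0], [24, 24]] = 24·(0, 1)(1, 1)ᵀ, so take a₁ = (1, 0), b₁ = (3, -1), a₂ = (0, 1), b₂ = (1, 1).
Each slice is an integer combination of E₁ = a₁b₁ᵀ and E₂ = a₂b₂ᵀ: S₁ = −6·E₁ + 6·E₂, S₂ = −4·E₁ − 4·E₂, S₃ = −4·E₂; reading off coefficients, c₁ = (-6, -4, 0) and c₂ = (6, -4, -4).
Hence T = (1, 0) ⊗ (3, -1) ⊗ (-6, -4, 0) + (0, 1) ⊗ (1, 1) ⊗ (6, -4, -4), so rank(T) ≤ 2.
These bounds meet, so rank(T) = 2.
Check entry T[2,2,1] = 6: (0)·(-1)·(-6) + (1)·(1)·(6) = 6.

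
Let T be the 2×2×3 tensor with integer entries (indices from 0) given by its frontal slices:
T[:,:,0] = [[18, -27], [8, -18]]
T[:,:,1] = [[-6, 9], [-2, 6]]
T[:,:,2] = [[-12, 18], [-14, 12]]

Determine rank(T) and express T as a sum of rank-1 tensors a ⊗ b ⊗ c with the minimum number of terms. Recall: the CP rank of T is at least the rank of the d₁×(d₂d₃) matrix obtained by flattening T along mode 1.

rank(T) = 2

Lower bound: the mode-2 unfolding of T (rows indexed by j, columns by (i,k) = (0,0), (0,1), (0,2), (1,0), (1,1), (1,2)) is [[18, -6, -12, 8, -2, -14], [-27, 9, 18, -18, 6, 12]].
There the 2×2 minor on rows j ∈ {0, 1}, columns (i,k) ∈ {(0,0), (1,0)} is det [[18, 8], [-27, -18]] = -108 ≠ 0, so this unfolding has rank ≥ 2; CP rank is at least every unfolding rank, so rank(T) ≥ 2. (Unfolding ranks only ever bound the CP rank from below — rank(T) can be strictly larger than all of them — so the matching upper bound has to come from an explicit 2-term decomposition.)
Upper bound — finding two terms. Write S_k = T[:,:,k] for the frontal slices: S₀ = [[18, -27], [8, -18]], S₁ = [[-6, 9], [-2, 6]], S₂ = [[-12, 18], [-14, 12]].
If T = a₁ ⊗ b₁ ⊗ c₁ + a₂ ⊗ b₂ ⊗ c₂ then each S_k = c₁[k]·a₁b₁ᵀ + c₂[k]·a₂b₂ᵀ. S₀ and S₁ are linearly independent, so a₁b₁ᵀ and a₂b₂ᵀ must span the same plane of matrices: they are the rank-1 matrices of the form x·S₀ + y·S₁.
det(x·S₀ + y·S₁) is −108·x² + 90·xy − 18·y² = (-18)·(3·x − y)(2·x − y), vanishing at (x:y) = (1:3) and (1:2).
M₁ = S₀ + 3·S₁ = [[0, 0], [2, 0]] = 2·[0, 1][1, 0]ᵀ and M₂ = S₀ + 2·S₁ = [[6, -9], [4, -6]] = [3, 2][2, -3]ᵀ, so take a₁ = [0, 1], b₁ = [1, 0], a₂ = [3, 2], b₂ = [2, -3].
Each slice is an integer combination of E₁ = a₁b₁ᵀ and E₂ = a₂b₂ᵀ: S₀ = −4·E₁ + 3·E₂, S₁ = 2·E₁ − E₂, S₂ = −6·E₁ − 2·E₂; reading off coefficients, c₁ = [-4, 2, -6] and c₂ = [3, -1, -2].
Hence T = [0, 1] ⊗ [1, 0] ⊗ [-4, 2, -6] + [3, 2] ⊗ [2, -3] ⊗ [3, -1, -2], so rank(T) ≤ 2.
These bounds meet, so rank(T) = 2.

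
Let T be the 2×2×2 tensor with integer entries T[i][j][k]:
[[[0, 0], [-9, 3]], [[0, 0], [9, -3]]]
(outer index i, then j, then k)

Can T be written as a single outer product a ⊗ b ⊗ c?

If T = a ⊗ b ⊗ c then every fibre of T is a multiple of the corresponding factor, so read the factors off the fibres through the nonzero entry T[0,1,0] = -9.
The mode-1 fibre T[:,1,0] = [-9, 9] gives a = [1, -1] (primitive direction); the mode-2 fibre T[0,:,0] = [0, -9] gives b = [0, 1]; then c[k] = T[0,1,k] / (a[0]·b[1]) = [-9, 3] / 1 = [-9, 3].
Expanding [1, -1] ⊗ [0, 1] ⊗ [-9, 3] reproduces all 8 entries of T, so T = [1, -1] ⊗ [0, 1] ⊗ [-9, 3] and rank(T) ≤ 1.
Equivalently every frontal slice T[:,:,k] is c[k] times the rank-1 matrix [1, -1] ⊗ [0, 1]. So T has rank 1 (it is nonzero).

Yes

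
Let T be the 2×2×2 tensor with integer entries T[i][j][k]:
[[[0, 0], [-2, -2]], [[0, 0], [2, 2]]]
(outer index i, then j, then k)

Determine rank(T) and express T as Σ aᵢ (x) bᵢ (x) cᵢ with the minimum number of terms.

rank(T) = 1

Lower bound: T ≠ 0 (e.g. T[0,1,0] = -2), so rank(T) ≥ 1.
Upper bound: the mode-1 fibre T[:,1,0] = [-2, 2] gives a = (1, -1) (primitive direction); the mode-2 fibre T[0,:,0] = [0, -2] gives b = (0, 1); then c[k] = T[0,1,k] / (a[0]·b[1]) = [-2, -2] / 1 = (-2, -2).
Expanding (1, -1) (x) (0, 1) (x) (-2, -2) reproduces all 8 entries of T, so T = (1, -1) (x) (0, 1) (x) (-2, -2) and rank(T) ≤ 1.
These bounds meet, so rank(T) = 1.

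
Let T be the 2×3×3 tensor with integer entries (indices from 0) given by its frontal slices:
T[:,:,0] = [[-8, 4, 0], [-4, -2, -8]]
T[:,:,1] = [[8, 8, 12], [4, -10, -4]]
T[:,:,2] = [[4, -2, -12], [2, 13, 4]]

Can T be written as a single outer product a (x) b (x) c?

No

The mode-2 unfolding of T (rows indexed by j, columns by (i,k) = (0,0), (0,1), (0,2), (1,0), (1,1), (1,2)) is [[-8, 8, 4, -4, 4, 2], [4, 8, -2, -2, -10, 13], [0, 12, -12, -8, -4, 4]].
There the 3×3 minor on rows j ∈ {0, 1, 2}, columns (i,k) ∈ {(0,0), (0,1), (0,2)} is det [[-8, 8, 4], [4, 8, -2], [0, 12, -12]] = 1152 ≠ 0, so this unfolding has rank ≥ 3; CP rank is at least every unfolding rank, so rank(T) ≥ 3.
In particular rank(T) ≥ 3 > 1, so T is not rank-1.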